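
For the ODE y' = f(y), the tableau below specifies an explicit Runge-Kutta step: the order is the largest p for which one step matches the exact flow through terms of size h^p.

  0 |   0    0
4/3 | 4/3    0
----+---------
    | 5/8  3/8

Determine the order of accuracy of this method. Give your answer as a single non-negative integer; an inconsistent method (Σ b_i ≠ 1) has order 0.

2

b = (5/8, 3/8)
c = (0, 4/3)
Σ b_i: 5/8·1 + 3/8·1 = 1 ✓
b·c: 3/8·4/3 = 1/2 ✓; 2 stages ⇒ order 2.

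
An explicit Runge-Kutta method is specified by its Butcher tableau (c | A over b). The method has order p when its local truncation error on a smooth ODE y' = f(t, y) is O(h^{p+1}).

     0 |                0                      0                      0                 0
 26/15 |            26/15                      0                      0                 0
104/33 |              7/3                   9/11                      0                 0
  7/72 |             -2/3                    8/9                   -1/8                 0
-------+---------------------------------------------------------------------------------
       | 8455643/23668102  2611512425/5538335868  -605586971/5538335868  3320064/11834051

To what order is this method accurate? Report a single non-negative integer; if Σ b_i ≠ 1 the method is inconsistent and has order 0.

3

b = (8455643/23668102, 2611512425/5538335868, -605586971/5538335868, 3320064/11834051)
c = (0, 26/15, 104/33, 7/72)
Ac = (0, 0, 78/55, 1703/1485)
Σ b_i: 8455643/23668102·1 + 2611512425/5538335868·1 + (-605586971/5538335868)·1 + 3320064/11834051·1 = 1 ✓
b·c: 2611512425/5538335868·26/15 + (-605586971/5538335868)·104/33 + 3320064/11834051·7/72 = 1/2 ✓
b·c²: 2611512425/5538335868·676/225 + (-605586971/5538335868)·10816/1089 + 3320064/11834051·49/5184 = 1/3 ✓
b·Ac: (-605586971/5538335868)·78/55 + 3320064/11834051·1703/1485 = 1/6 ✓
b·c³: 2611512425/5538335868·17576/3375 + (-605586971/5538335868)·1124864/35937 + 3320064/11834051·343/373248 = -101933186411/105441394410 ≠ 1/4 ⇒ order 3.
b·(c∘Ac): (-605586971/5538335868)·2704/605 + 3320064/11834051·11921/106920 = -730783924/1597596885 ≠ 1/8
b·Ac²: (-605586971/5538335868)·676/275 + 3320064/11834051·350168/245025 = 154824137/1171571049 ≠ 1/12
b·A²c: 3320064/11834051·(-39/220) = -2942784/59170255 ≠ 1/24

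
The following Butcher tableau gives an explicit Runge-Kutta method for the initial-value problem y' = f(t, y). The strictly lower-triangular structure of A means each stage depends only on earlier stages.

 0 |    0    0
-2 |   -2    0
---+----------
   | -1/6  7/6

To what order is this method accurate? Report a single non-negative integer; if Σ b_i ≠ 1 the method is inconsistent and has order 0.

1

b = (-1/6, 7/6)
c = (0, -2)
Σ b_i: (-1/6)·1 + 7/6·1 = 1 ✓
b·c: 7/6·(-2) = -7/3 ≠ 1/2 ⇒ order 1.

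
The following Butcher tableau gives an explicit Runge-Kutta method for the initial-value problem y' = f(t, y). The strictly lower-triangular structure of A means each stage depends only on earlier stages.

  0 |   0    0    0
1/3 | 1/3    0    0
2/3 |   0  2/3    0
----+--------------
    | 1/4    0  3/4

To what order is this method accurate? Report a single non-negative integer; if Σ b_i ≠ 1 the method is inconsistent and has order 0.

3

b = (1/4, 0, 3/4)
c = (0, 1/3, 2/3)
Ac = (0, 0, 2/9)
Σ b_i: 1/4·1 + 3/4·1 = 1 ✓
b·c: 3/4·2/3 = 1/2 ✓
b·c²: 3/4·4/9 = 1/3 ✓
b·Ac: 3/4·2/9 = 1/6 ✓; 3 stages ⇒ order 3.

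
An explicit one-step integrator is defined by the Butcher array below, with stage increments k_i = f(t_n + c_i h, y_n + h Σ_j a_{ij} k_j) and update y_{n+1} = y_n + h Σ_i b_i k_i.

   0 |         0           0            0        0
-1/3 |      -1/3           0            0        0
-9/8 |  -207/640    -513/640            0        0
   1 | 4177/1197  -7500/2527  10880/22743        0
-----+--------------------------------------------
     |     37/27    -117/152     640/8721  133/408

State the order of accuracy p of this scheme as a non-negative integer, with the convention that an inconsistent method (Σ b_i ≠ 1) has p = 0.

4

b = (37/27, -117/152, 640/8721, 133/408)
c = (0, -1/3, -9/8, 1)
Ac = (0, 0, 171/640, 60/133)
Σ b_i: 37/27·1 + (-117/152)·1 + 640/8721·1 + 133/408·1 = 1 ✓
b·c: (-117/152)·(-1/3) + 640/8721·(-9/8) + 133/408·1 = 1/2 ✓
b·c²: (-117/152)·1/9 + 640/8721·81/64 + 133/408·1 = 1/3 ✓
b·Ac: 640/8721·171/640 + 133/408·60/133 = 1/6 ✓
b·c³: (-117/152)·(-1/27) + 640/8721·(-729/512) + 133/408·1 = 1/4 ✓
b·(c∘Ac): 640/8721·(-1539/5120) + 133/408·60/133 = 1/8 ✓
b·Ac²: 640/8721·(-57/640) + 133/408·110/399 = 1/12 ✓
b·A²c: 133/408·17/133 = 1/24 ✓; 4 stages ⇒ order 4.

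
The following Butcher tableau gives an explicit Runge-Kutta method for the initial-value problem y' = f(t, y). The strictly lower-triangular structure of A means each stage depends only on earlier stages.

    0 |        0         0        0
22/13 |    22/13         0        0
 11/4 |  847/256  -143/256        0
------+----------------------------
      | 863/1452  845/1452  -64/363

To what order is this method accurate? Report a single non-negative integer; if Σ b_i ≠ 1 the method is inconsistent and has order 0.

3

b = (863/1452, 845/1452, -64/363)
c = (0, 22/13, 11/4)
Ac = (0, 0, -121/128)
Σ b_i: 863/1452·1 + 845/1452·1 + (-64/363)·1 = 1 ✓
b·c: 845/1452·22/13 + (-64/363)·11/4 = 1/2 ✓
b·c²: 845/1452·484/169 + (-64/363)·121/16 = 1/3 ✓
b·Ac: (-64/363)·(-121/128) = 1/6 ✓; 3 stages ⇒ order 3.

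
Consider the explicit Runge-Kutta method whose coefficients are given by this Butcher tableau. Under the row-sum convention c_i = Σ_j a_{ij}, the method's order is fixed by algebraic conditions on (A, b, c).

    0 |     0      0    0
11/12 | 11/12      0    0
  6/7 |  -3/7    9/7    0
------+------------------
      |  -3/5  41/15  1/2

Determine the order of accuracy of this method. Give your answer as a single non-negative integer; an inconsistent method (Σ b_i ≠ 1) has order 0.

b = (-3/5, 41/15, 1/2)
c = (0, 11/12, 6/7)
Ac = (0, 0, 33/28)
Σ b_i: (-3/5)·1 + 41/15·1 + 1/2·1 = 79/30 ≠ 1 ⇒ order 0.

0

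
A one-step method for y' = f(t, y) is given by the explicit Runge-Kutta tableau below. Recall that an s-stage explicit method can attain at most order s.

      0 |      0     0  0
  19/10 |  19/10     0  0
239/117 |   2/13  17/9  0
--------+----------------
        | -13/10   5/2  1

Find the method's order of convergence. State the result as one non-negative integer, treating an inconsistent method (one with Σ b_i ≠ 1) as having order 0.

b = (-13/10, 5/2, 1)
c = (0, 19/10, 239/117)
Ac = (0, 0, 323/90)
Σ b_i: (-13/10)·1 + 5/2·1 + 1·1 = 11/5 ≠ 1 ⇒ order 0.

0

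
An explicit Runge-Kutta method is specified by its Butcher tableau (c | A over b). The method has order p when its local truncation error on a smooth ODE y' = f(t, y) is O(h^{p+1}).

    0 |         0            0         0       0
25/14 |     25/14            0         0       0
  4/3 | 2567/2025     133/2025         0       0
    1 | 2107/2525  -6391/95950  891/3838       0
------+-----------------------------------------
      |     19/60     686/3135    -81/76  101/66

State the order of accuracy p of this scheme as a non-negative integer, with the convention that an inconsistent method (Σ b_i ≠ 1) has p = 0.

b = (19/60, 686/3135, -81/76, 101/66)
c = (0, 25/14, 4/3, 1)
Ac = (0, 0, 19/162, 77/404)
Σ b_i: 19/60·1 + 686/3135·1 + (-81/76)·1 + 101/66·1 = 1 ✓
b·c: 686/3135·25/14 + (-81/76)·4/3 + 101/66·1 = 1/2 ✓
b·c²: 686/3135·625/196 + (-81/76)·16/9 + 101/66·1 = 1/3 ✓
b·Ac: (-81/76)·19/162 + 101/66·77/404 = 1/6 ✓
b·c³: 686/3135·15625/2744 + (-81/76)·64/27 + 101/66·1 = 1/4 ✓
b·(c∘Ac): (-81/76)·38/243 + 101/66·77/404 = 1/8 ✓
b·Ac²: (-81/76)·475/2268 + 101/66·1133/5656 = 1/12 ✓
b·A²c: 101/66·11/404 = 1/24 ✓; 4 stages ⇒ order 4.

4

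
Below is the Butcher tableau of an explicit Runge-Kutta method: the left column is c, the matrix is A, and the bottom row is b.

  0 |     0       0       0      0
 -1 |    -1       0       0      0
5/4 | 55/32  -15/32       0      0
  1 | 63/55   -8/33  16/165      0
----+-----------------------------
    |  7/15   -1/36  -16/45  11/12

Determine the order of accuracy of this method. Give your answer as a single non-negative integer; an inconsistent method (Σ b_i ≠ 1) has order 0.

b = (7/15, -1/36, -16/45, 11/12)
c = (0, -1, 5/4, 1)
Ac = (0, 0, 15/32, 4/11)
Σ b_i: 7/15·1 + (-1/36)·1 + (-16/45)·1 + 11/12·1 = 1 ✓
b·c: (-1/36)·(-1) + (-16/45)·5/4 + 11/12·1 = 1/2 ✓
b·c²: (-1/36)·1 + (-16/45)·25/16 + 11/12·1 = 1/3 ✓
b·Ac: (-16/45)·15/32 + 11/12·4/11 = 1/6 ✓
b·c³: (-1/36)·(-1) + (-16/45)·125/64 + 11/12·1 = 1/4 ✓
b·(c∘Ac): (-16/45)·75/128 + 11/12·4/11 = 1/8 ✓
b·Ac²: (-16/45)·(-15/32) + 11/12·(-1/11) = 1/12 ✓
b·A²c: 11/12·1/22 = 1/24 ✓; 4 stages ⇒ order 4.

4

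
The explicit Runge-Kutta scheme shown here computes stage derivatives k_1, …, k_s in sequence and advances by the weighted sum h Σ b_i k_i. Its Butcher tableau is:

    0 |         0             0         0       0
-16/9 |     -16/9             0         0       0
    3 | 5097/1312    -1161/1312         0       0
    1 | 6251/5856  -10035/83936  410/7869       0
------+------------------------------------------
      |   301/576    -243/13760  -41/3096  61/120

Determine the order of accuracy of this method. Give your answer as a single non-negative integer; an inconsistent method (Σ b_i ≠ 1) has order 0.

4

b = (301/576, -243/13760, -41/3096, 61/120)
c = (0, -16/9, 3, 1)
Ac = (0, 0, 129/82, 45/122)
Σ b_i: 301/576·1 + (-243/13760)·1 + (-41/3096)·1 + 61/120·1 = 1 ✓
b·c: (-243/13760)·(-16/9) + (-41/3096)·3 + 61/120·1 = 1/2 ✓
b·c²: (-243/13760)·256/81 + (-41/3096)·9 + 61/120·1 = 1/3 ✓
b·Ac: (-41/3096)·129/82 + 61/120·45/122 = 1/6 ✓
b·c³: (-243/13760)·(-4096/729) + (-41/3096)·27 + 61/120·1 = 1/4 ✓
b·(c∘Ac): (-41/3096)·387/82 + 61/120·45/122 = 1/8 ✓
b·Ac²: (-41/3096)·(-344/123) + 61/120·50/549 = 1/12 ✓
b·A²c: 61/120·5/61 = 1/24 ✓; 4 stages ⇒ order 4.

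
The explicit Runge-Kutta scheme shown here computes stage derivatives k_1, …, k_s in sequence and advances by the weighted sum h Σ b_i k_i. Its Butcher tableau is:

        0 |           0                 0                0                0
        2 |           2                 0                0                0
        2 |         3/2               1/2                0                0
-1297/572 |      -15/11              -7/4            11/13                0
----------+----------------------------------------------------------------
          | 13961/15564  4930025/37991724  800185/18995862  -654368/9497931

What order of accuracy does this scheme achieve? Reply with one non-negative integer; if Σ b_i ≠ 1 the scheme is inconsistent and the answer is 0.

b = (13961/15564, 4930025/37991724, 800185/18995862, -654368/9497931)
c = (0, 2, 2, -1297/572)
Ac = (0, 0, 1, -47/26)
Σ b_i: 13961/15564·1 + 4930025/37991724·1 + 800185/18995862·1 + (-654368/9497931)·1 = 1 ✓
b·c: 4930025/37991724·2 + 800185/18995862·2 + (-654368/9497931)·(-1297/572) = 1/2 ✓
b·c²: 4930025/37991724·4 + 800185/18995862·4 + (-654368/9497931)·1682209/327184 = 1/3 ✓
b·Ac: 800185/18995862·1 + (-654368/9497931)·(-47/26) = 1/6 ✓
b·c³: 4930025/37991724·8 + 800185/18995862·8 + (-654368/9497931)·(-2181825073/187149248) = 623/286 ≠ 1/4 ⇒ order 3.
b·(c∘Ac): 800185/18995862·2 + (-654368/9497931)·60959/14872 = -257/1297 ≠ 1/8
b·Ac²: 800185/18995862·2 + (-654368/9497931)·(-47/13) = 1/3 ≠ 1/12
b·A²c: (-654368/9497931)·11/13 = -553696/9497931 ≠ 1/24

3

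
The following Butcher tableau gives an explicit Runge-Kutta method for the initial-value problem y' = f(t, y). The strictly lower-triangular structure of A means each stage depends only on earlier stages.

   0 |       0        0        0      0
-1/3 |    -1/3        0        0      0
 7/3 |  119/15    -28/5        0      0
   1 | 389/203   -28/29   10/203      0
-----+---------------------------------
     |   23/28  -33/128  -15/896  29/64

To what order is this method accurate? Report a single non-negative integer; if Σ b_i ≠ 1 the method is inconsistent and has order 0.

b = (23/28, -33/128, -15/896, 29/64)
c = (0, -1/3, 7/3, 1)
Ac = (0, 0, 28/15, 38/87)
Σ b_i: 23/28·1 + (-33/128)·1 + (-15/896)·1 + 29/64·1 = 1 ✓
b·c: (-33/128)·(-1/3) + (-15/896)·7/3 + 29/64·1 = 1/2 ✓
b·c²: (-33/128)·1/9 + (-15/896)·49/9 + 29/64·1 = 1/3 ✓
b·Ac: (-15/896)·28/15 + 29/64·38/87 = 1/6 ✓
b·c³: (-33/128)·(-1/27) + (-15/896)·343/27 + 29/64·1 = 1/4 ✓
b·(c∘Ac): (-15/896)·196/45 + 29/64·38/87 = 1/8 ✓
b·Ac²: (-15/896)·(-28/45) + 29/64·14/87 = 1/12 ✓
b·A²c: 29/64·8/87 = 1/24 ✓; 4 stages ⇒ order 4.

4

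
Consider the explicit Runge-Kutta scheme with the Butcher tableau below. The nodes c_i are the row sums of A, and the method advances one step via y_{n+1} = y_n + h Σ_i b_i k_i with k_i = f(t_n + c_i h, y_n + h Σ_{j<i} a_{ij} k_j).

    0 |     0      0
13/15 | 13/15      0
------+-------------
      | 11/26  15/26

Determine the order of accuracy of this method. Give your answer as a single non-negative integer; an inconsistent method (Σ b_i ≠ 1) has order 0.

b = (11/26, 15/26)
c = (0, 13/15)
Σ b_i: 11/26·1 + 15/26·1 = 1 ✓
b·c: 15/26·13/15 = 1/2 ✓; 2 stages ⇒ order 2.

2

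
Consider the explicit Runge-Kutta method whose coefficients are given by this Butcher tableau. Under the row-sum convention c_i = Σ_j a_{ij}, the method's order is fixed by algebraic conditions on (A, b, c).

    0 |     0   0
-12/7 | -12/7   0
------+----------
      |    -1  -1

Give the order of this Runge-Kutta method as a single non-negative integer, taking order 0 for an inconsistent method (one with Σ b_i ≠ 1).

b = (-1, -1)
c = (0, -12/7)
Σ b_i: (-1)·1 + (-1)·1 = -2 ≠ 1 ⇒ order 0.

0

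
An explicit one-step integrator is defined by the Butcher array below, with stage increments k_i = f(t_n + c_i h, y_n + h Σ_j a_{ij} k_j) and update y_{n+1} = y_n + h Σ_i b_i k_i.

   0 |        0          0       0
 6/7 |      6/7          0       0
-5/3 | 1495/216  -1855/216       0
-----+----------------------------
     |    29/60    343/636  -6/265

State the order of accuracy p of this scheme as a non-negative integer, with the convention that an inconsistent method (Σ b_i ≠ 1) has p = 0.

3

b = (29/60, 343/636, -6/265)
c = (0, 6/7, -5/3)
Ac = (0, 0, -265/36)
Σ b_i: 29/60·1 + 343/636·1 + (-6/265)·1 = 1 ✓
b·c: 343/636·6/7 + (-6/265)·(-5/3) = 1/2 ✓
b·c²: 343/636·36/49 + (-6/265)·25/9 = 1/3 ✓
b·Ac: (-6/265)·(-265/36) = 1/6 ✓; 3 stages ⇒ order 3.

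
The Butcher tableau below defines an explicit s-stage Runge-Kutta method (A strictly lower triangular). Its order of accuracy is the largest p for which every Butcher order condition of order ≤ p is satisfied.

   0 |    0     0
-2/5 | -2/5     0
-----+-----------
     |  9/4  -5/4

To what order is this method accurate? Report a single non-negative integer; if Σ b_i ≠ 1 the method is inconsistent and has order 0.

2

b = (9/4, -5/4)
c = (0, -2/5)
Σ b_i: 9/4·1 + (-5/4)·1 = 1 ✓
b·c: (-5/4)·(-2/5) = 1/2 ✓; 2 stages ⇒ order 2.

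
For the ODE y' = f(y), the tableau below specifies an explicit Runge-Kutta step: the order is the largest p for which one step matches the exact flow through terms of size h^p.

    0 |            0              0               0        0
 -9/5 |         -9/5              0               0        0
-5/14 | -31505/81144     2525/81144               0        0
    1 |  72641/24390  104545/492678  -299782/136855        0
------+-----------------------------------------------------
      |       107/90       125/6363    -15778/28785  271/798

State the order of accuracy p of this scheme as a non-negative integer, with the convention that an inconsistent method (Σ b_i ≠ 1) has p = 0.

b = (107/90, 125/6363, -15778/28785, 271/798)
c = (0, -9/5, -5/14, 1)
Ac = (0, 0, -505/9016, 217/542)
Σ b_i: 107/90·1 + 125/6363·1 + (-15778/28785)·1 + 271/798·1 = 1 ✓
b·c: 125/6363·(-9/5) + (-15778/28785)·(-5/14) + 271/798·1 = 1/2 ✓
b·c²: 125/6363·81/25 + (-15778/28785)·25/196 + 271/798·1 = 1/3 ✓
b·Ac: (-15778/28785)·(-505/9016) + 271/798·217/542 = 1/6 ✓
b·c³: 125/6363·(-729/125) + (-15778/28785)·(-125/2744) + 271/798·1 = 1/4 ✓
b·(c∘Ac): (-15778/28785)·2525/126224 + 271/798·217/542 = 1/8 ✓
b·Ac²: (-15778/28785)·909/9016 + 271/798·553/1355 = 1/12 ✓
b·A²c: 271/798·133/1084 = 1/24 ✓; 4 stages ⇒ order 4.

4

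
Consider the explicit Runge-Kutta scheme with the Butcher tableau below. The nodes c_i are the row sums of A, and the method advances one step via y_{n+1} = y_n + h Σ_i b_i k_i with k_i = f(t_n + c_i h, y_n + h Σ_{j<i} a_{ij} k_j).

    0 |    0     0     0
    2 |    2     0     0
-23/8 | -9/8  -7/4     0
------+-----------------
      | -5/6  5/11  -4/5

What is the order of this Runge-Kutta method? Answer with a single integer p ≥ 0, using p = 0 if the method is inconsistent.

b = (-5/6, 5/11, -4/5)
c = (0, 2, -23/8)
Ac = (0, 0, -7/2)
Σ b_i: (-5/6)·1 + 5/11·1 + (-4/5)·1 = -389/330 ≠ 1 ⇒ order 0.

0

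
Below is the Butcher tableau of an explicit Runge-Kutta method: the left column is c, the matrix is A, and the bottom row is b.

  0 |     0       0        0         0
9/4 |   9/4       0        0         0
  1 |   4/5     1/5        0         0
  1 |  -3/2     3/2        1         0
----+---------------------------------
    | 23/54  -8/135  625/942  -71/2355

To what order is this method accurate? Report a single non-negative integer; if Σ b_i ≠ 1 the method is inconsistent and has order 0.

b = (23/54, -8/135, 625/942, -71/2355)
c = (0, 9/4, 1, 1)
Ac = (0, 0, 9/20, 35/8)
Σ b_i: 23/54·1 + (-8/135)·1 + 625/942·1 + (-71/2355)·1 = 1 ✓
b·c: (-8/135)·9/4 + 625/942·1 + (-71/2355)·1 = 1/2 ✓
b·c²: (-8/135)·81/16 + 625/942·1 + (-71/2355)·1 = 1/3 ✓
b·Ac: 625/942·9/20 + (-71/2355)·35/8 = 1/6 ✓
b·c³: (-8/135)·729/64 + 625/942·1 + (-71/2355)·1 = -1/24 ≠ 1/4 ⇒ order 3.
b·(c∘Ac): 625/942·9/20 + (-71/2355)·35/8 = 1/6 ≠ 1/8
b·Ac²: 625/942·81/80 + (-71/2355)·275/32 = 1555/3768 ≠ 1/12
b·A²c: (-71/2355)·9/20 = -213/15700 ≠ 1/24

3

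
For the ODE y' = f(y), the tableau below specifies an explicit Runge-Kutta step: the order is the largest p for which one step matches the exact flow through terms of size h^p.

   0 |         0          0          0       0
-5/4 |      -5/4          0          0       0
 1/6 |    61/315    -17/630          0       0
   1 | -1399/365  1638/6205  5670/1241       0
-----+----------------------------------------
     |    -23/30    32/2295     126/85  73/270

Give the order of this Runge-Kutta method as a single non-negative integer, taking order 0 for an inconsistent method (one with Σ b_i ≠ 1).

b = (-23/30, 32/2295, 126/85, 73/270)
c = (0, -5/4, 1/6, 1)
Ac = (0, 0, 17/504, 63/146)
Σ b_i: (-23/30)·1 + 32/2295·1 + 126/85·1 + 73/270·1 = 1 ✓
b·c: 32/2295·(-5/4) + 126/85·1/6 + 73/270·1 = 1/2 ✓
b·c²: 32/2295·25/16 + 126/85·1/36 + 73/270·1 = 1/3 ✓
b·Ac: 126/85·17/504 + 73/270·63/146 = 1/6 ✓
b·c³: 32/2295·(-125/64) + 126/85·1/216 + 73/270·1 = 1/4 ✓
b·(c∘Ac): 126/85·17/3024 + 73/270·63/146 = 1/8 ✓
b·Ac²: 126/85·(-85/2016) + 73/270·315/584 = 1/12 ✓
b·A²c: 73/270·45/292 = 1/24 ✓; 4 stages ⇒ order 4.

4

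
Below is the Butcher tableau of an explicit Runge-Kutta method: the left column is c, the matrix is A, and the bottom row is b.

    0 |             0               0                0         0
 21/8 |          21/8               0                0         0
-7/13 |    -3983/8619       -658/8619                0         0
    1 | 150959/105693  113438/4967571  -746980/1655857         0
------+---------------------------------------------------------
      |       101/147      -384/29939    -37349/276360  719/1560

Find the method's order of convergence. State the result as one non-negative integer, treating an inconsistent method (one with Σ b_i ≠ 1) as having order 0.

b = (101/147, -384/29939, -37349/276360, 719/1560)
c = (0, 21/8, -7/13, 1)
Ac = (0, 0, -2303/11492, 871/2876)
Σ b_i: 101/147·1 + (-384/29939)·1 + (-37349/276360)·1 + 719/1560·1 = 1 ✓
b·c: (-384/29939)·21/8 + (-37349/276360)·(-7/13) + 719/1560·1 = 1/2 ✓
b·c²: (-384/29939)·441/64 + (-37349/276360)·49/169 + 719/1560·1 = 1/3 ✓
b·Ac: (-37349/276360)·(-2303/11492) + 719/1560·871/2876 = 1/6 ✓
b·c³: (-384/29939)·9261/512 + (-37349/276360)·(-343/2197) + 719/1560·1 = 1/4 ✓
b·(c∘Ac): (-37349/276360)·16121/149396 + 719/1560·871/2876 = 1/8 ✓
b·Ac²: (-37349/276360)·(-48363/91936) + 719/1560·611/23008 = 1/12 ✓
b·A²c: 719/1560·65/719 = 1/24 ✓; 4 stages ⇒ order 4.

4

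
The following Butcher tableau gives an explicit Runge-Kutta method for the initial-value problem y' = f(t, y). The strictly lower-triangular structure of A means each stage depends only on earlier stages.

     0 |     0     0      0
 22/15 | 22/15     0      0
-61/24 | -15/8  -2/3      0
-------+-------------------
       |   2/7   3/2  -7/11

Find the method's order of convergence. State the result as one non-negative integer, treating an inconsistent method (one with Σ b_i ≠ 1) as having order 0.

0

b = (2/7, 3/2, -7/11)
c = (0, 22/15, -61/24)
Ac = (0, 0, -44/45)
Σ b_i: 2/7·1 + 3/2·1 + (-7/11)·1 = 177/154 ≠ 1 ⇒ order 0.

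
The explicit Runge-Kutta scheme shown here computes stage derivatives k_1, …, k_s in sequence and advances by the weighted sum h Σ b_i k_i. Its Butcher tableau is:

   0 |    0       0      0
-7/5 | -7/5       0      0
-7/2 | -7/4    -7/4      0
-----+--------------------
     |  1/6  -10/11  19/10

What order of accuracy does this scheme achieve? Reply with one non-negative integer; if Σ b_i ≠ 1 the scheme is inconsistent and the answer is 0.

b = (1/6, -10/11, 19/10)
c = (0, -7/5, -7/2)
Ac = (0, 0, 49/20)
Σ b_i: 1/6·1 + (-10/11)·1 + 19/10·1 = 191/165 ≠ 1 ⇒ order 0.

0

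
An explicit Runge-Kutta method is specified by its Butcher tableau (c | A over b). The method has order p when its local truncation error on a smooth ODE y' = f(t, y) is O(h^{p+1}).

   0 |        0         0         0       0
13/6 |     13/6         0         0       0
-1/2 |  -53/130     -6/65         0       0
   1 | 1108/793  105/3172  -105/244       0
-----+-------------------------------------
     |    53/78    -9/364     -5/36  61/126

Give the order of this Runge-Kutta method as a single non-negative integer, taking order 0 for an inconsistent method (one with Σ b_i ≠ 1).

b = (53/78, -9/364, -5/36, 61/126)
c = (0, 13/6, -1/2, 1)
Ac = (0, 0, -1/5, 35/122)
Σ b_i: 53/78·1 + (-9/364)·1 + (-5/36)·1 + 61/126·1 = 1 ✓
b·c: (-9/364)·13/6 + (-5/36)·(-1/2) + 61/126·1 = 1/2 ✓
b·c²: (-9/364)·169/36 + (-5/36)·1/4 + 61/126·1 = 1/3 ✓
b·Ac: (-5/36)·(-1/5) + 61/126·35/122 = 1/6 ✓
b·c³: (-9/364)·2197/216 + (-5/36)·(-1/8) + 61/126·1 = 1/4 ✓
b·(c∘Ac): (-5/36)·1/10 + 61/126·35/122 = 1/8 ✓
b·Ac²: (-5/36)·(-13/30) + 61/126·35/732 = 1/12 ✓
b·A²c: 61/126·21/244 = 1/24 ✓; 4 stages ⇒ order 4.

4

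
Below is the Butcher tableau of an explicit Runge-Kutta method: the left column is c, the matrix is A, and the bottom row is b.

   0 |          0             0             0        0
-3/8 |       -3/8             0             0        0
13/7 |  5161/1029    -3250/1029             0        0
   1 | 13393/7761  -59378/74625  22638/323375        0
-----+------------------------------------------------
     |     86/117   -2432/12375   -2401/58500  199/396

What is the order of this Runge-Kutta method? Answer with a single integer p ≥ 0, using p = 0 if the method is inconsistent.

b = (86/117, -2432/12375, -2401/58500, 199/396)
c = (0, -3/8, 13/7, 1)
Ac = (0, 0, 1625/1372, 341/796)
Σ b_i: 86/117·1 + (-2432/12375)·1 + (-2401/58500)·1 + 199/396·1 = 1 ✓
b·c: (-2432/12375)·(-3/8) + (-2401/58500)·13/7 + 199/396·1 = 1/2 ✓
b·c²: (-2432/12375)·9/64 + (-2401/58500)·169/49 + 199/396·1 = 1/3 ✓
b·Ac: (-2401/58500)·1625/1372 + 199/396·341/796 = 1/6 ✓
b·c³: (-2432/12375)·(-27/512) + (-2401/58500)·2197/343 + 199/396·1 = 1/4 ✓
b·(c∘Ac): (-2401/58500)·21125/9604 + 199/396·341/796 = 1/8 ✓
b·Ac²: (-2401/58500)·(-4875/10976) + 199/396·825/6368 = 1/12 ✓
b·A²c: 199/396·33/398 = 1/24 ✓; 4 stages ⇒ order 4.

4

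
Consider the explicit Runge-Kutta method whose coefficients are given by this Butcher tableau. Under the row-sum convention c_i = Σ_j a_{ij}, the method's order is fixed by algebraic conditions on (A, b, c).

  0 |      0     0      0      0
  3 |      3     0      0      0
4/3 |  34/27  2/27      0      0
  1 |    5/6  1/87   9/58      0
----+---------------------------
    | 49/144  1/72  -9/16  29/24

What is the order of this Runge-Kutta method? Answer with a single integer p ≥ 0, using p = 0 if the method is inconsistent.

b = (49/144, 1/72, -9/16, 29/24)
c = (0, 3, 4/3, 1)
Ac = (0, 0, 2/9, 7/29)
Σ b_i: 49/144·1 + 1/72·1 + (-9/16)·1 + 29/24·1 = 1 ✓
b·c: 1/72·3 + (-9/16)·4/3 + 29/24·1 = 1/2 ✓
b·c²: 1/72·9 + (-9/16)·16/9 + 29/24·1 = 1/3 ✓
b·Ac: (-9/16)·2/9 + 29/24·7/29 = 1/6 ✓
b·c³: 1/72·27 + (-9/16)·64/27 + 29/24·1 = 1/4 ✓
b·(c∘Ac): (-9/16)·8/27 + 29/24·7/29 = 1/8 ✓
b·Ac²: (-9/16)·2/3 + 29/24·11/29 = 1/12 ✓
b·A²c: 29/24·1/29 = 1/24 ✓; 4 stages ⇒ order 4.

4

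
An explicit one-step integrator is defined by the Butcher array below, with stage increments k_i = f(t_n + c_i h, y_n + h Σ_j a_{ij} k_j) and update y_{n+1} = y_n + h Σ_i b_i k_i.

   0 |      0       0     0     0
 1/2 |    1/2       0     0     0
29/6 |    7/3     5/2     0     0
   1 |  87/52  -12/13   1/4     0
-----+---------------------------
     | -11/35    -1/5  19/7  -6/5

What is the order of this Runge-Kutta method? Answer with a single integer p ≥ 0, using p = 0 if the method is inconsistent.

b = (-11/35, -1/5, 19/7, -6/5)
c = (0, 1/2, 29/6, 1)
Ac = (0, 0, 5/4, 233/312)
Σ b_i: (-11/35)·1 + (-1/5)·1 + 19/7·1 + (-6/5)·1 = 1 ✓
b·c: (-1/5)·1/2 + 19/7·29/6 + (-6/5)·1 = 1241/105 ≠ 1/2 ⇒ order 1.

1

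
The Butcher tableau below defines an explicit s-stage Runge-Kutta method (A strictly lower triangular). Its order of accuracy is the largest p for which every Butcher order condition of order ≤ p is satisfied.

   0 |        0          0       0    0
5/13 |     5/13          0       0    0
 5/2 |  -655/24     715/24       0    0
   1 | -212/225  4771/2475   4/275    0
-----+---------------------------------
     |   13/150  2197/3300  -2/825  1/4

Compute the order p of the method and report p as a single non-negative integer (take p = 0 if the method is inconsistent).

b = (13/150, 2197/3300, -2/825, 1/4)
c = (0, 5/13, 5/2, 1)
Ac = (0, 0, 275/24, 7/9)
Σ b_i: 13/150·1 + 2197/3300·1 + (-2/825)·1 + 1/4·1 = 1 ✓
b·c: 2197/3300·5/13 + (-2/825)·5/2 + 1/4·1 = 1/2 ✓
b·c²: 2197/3300·25/169 + (-2/825)·25/4 + 1/4·1 = 1/3 ✓
b·Ac: (-2/825)·275/24 + 1/4·7/9 = 1/6 ✓
b·c³: 2197/3300·125/2197 + (-2/825)·125/8 + 1/4·1 = 1/4 ✓
b·(c∘Ac): (-2/825)·1375/48 + 1/4·7/9 = 1/8 ✓
b·Ac²: (-2/825)·1375/312 + 1/4·44/117 = 1/12 ✓
b·A²c: 1/4·1/6 = 1/24 ✓; 4 stages ⇒ order 4.

4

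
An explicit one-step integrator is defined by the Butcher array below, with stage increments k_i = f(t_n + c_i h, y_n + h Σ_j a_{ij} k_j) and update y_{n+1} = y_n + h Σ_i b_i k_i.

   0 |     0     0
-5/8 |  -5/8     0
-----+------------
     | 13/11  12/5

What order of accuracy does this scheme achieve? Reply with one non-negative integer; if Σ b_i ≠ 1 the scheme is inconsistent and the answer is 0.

b = (13/11, 12/5)
c = (0, -5/8)
Σ b_i: 13/11·1 + 12/5·1 = 197/55 ≠ 1 ⇒ order 0.

0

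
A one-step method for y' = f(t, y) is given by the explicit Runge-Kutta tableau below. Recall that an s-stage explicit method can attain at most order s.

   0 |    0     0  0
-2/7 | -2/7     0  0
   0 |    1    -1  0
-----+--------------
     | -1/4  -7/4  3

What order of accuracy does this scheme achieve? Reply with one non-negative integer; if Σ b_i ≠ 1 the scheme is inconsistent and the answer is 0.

b = (-1/4, -7/4, 3)
c = (0, -2/7, 0)
Ac = (0, 0, 2/7)
Σ b_i: (-1/4)·1 + (-7/4)·1 + 3·1 = 1 ✓
b·c: (-7/4)·(-2/7) = 1/2 ✓
b·c²: (-7/4)·4/49 = -1/7 ≠ 1/3 ⇒ order 2.
b·Ac: 3·2/7 = 6/7 ≠ 1/6

2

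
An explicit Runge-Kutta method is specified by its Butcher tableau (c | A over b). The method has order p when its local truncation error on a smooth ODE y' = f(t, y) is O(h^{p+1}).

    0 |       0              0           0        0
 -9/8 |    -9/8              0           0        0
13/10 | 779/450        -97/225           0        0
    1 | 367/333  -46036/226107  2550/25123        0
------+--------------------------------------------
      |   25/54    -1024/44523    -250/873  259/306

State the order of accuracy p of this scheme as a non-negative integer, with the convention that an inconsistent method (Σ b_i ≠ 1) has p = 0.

b = (25/54, -1024/44523, -250/873, 259/306)
c = (0, -9/8, 13/10, 1)
Ac = (0, 0, 97/200, 187/518)
Σ b_i: 25/54·1 + (-1024/44523)·1 + (-250/873)·1 + 259/306·1 = 1 ✓
b·c: (-1024/44523)·(-9/8) + (-250/873)·13/10 + 259/306·1 = 1/2 ✓
b·c²: (-1024/44523)·81/64 + (-250/873)·169/100 + 259/306·1 = 1/3 ✓
b·Ac: (-250/873)·97/200 + 259/306·187/518 = 1/6 ✓
b·c³: (-1024/44523)·(-729/512) + (-250/873)·2197/1000 + 259/306·1 = 1/4 ✓
b·(c∘Ac): (-250/873)·1261/2000 + 259/306·187/518 = 1/8 ✓
b·Ac²: (-250/873)·(-873/1600) + 259/306·(-51/592) = 1/12 ✓
b·A²c: 259/306·51/1036 = 1/24 ✓; 4 stages ⇒ order 4.

4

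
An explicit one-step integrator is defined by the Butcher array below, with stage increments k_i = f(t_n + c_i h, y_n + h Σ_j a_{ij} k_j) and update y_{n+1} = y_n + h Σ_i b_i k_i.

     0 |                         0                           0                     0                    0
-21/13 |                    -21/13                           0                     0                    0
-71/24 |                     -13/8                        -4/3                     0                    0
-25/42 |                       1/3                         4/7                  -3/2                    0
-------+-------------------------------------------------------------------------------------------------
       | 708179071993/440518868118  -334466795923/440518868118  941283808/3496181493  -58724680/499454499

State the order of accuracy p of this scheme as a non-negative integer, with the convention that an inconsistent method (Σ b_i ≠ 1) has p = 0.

b = (708179071993/440518868118, -334466795923/440518868118, 941283808/3496181493, -58724680/499454499)
c = (0, -21/13, -71/24, -25/42)
Ac = (0, 0, 28/13, 731/208)
Σ b_i: 708179071993/440518868118·1 + (-334466795923/440518868118)·1 + 941283808/3496181493·1 + (-58724680/499454499)·1 = 1 ✓
b·c: (-334466795923/440518868118)·(-21/13) + 941283808/3496181493·(-71/24) + (-58724680/499454499)·(-25/42) = 1/2 ✓
b·c²: (-334466795923/440518868118)·441/169 + 941283808/3496181493·5041/576 + (-58724680/499454499)·625/1764 = 1/3 ✓
b·Ac: 941283808/3496181493·28/13 + (-58724680/499454499)·731/208 = 1/6 ✓
b·c³: (-334466795923/440518868118)·(-9261/2197) + 941283808/3496181493·(-357911/13824) + (-58724680/499454499)·(-15625/74088) = -39596781125687/10572452834832 ≠ 1/4 ⇒ order 3.
b·(c∘Ac): 941283808/3496181493·(-497/78) + (-58724680/499454499)·(-18275/8736) = -38166043537/25971633948 ≠ 1/8
b·Ac²: 941283808/3496181493·(-588/169) + (-58724680/499454499)·(-755161/64896) = 134466707333/311659607376 ≠ 1/12
b·A²c: (-58724680/499454499)·(-42/13) = 822145520/2164302829 ≠ 1/24

3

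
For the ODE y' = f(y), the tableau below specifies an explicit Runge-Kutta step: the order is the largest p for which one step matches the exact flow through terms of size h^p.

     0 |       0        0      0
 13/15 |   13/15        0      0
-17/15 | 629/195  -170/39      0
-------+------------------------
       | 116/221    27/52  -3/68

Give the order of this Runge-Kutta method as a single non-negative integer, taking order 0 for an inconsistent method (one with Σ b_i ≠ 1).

b = (116/221, 27/52, -3/68)
c = (0, 13/15, -17/15)
Ac = (0, 0, -34/9)
Σ b_i: 116/221·1 + 27/52·1 + (-3/68)·1 = 1 ✓
b·c: 27/52·13/15 + (-3/68)·(-17/15) = 1/2 ✓
b·c²: 27/52·169/225 + (-3/68)·289/225 = 1/3 ✓
b·Ac: (-3/68)·(-34/9) = 1/6 ✓; 3 stages ⇒ order 3.

3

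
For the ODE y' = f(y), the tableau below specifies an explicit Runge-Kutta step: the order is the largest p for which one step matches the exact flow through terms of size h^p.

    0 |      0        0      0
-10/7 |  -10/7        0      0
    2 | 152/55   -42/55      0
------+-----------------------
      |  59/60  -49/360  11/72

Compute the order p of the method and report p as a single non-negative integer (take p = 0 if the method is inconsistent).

b = (59/60, -49/360, 11/72)
c = (0, -10/7, 2)
Ac = (0, 0, 12/11)
Σ b_i: 59/60·1 + (-49/360)·1 + 11/72·1 = 1 ✓
b·c: (-49/360)·(-10/7) + 11/72·2 = 1/2 ✓
b·c²: (-49/360)·100/49 + 11/72·4 = 1/3 ✓
b·Ac: 11/72·12/11 = 1/6 ✓; 3 stages ⇒ order 3.

3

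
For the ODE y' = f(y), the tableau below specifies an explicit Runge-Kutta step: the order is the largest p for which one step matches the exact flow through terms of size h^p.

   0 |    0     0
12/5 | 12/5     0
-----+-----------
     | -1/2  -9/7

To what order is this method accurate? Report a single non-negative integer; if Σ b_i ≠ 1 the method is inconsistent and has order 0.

0

b = (-1/2, -9/7)
c = (0, 12/5)
Σ b_i: (-1/2)·1 + (-9/7)·1 = -25/14 ≠ 1 ⇒ order 0.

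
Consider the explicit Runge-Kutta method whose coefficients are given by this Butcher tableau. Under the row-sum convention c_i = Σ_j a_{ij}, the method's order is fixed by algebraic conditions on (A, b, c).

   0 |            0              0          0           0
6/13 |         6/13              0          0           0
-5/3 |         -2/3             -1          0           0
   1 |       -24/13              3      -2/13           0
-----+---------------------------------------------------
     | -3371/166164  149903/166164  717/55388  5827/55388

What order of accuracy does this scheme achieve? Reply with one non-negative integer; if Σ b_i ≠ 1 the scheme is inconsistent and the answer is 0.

b = (-3371/166164, 149903/166164, 717/55388, 5827/55388)
c = (0, 6/13, -5/3, 1)
Ac = (0, 0, -6/13, 64/39)
Σ b_i: (-3371/166164)·1 + 149903/166164·1 + 717/55388·1 + 5827/55388·1 = 1 ✓
b·c: 149903/166164·6/13 + 717/55388·(-5/3) + 5827/55388·1 = 1/2 ✓
b·c²: 149903/166164·36/169 + 717/55388·25/9 + 5827/55388·1 = 1/3 ✓
b·Ac: 717/55388·(-6/13) + 5827/55388·64/39 = 1/6 ✓
b·c³: 149903/166164·216/2197 + 717/55388·(-125/27) + 5827/55388·1 = 217040/1620099 ≠ 1/4 ⇒ order 3.
b·(c∘Ac): 717/55388·10/13 + 5827/55388·64/39 = 197219/1080066 ≠ 1/8
b·Ac²: 717/55388·(-36/169) + 5827/55388·322/1521 = 821993/42122574 ≠ 1/12
b·A²c: 5827/55388·12/169 = 17481/2340143 ≠ 1/24

3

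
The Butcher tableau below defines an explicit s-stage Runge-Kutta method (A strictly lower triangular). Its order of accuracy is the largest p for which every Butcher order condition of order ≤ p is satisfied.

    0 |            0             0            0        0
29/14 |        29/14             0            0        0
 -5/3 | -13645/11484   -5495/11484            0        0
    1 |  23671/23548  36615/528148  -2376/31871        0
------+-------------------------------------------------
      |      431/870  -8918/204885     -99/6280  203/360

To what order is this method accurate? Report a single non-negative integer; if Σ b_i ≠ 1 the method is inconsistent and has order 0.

4

b = (431/870, -8918/204885, -99/6280, 203/360)
c = (0, 29/14, -5/3, 1)
Ac = (0, 0, -785/792, 15/56)
Σ b_i: 431/870·1 + (-8918/204885)·1 + (-99/6280)·1 + 203/360·1 = 1 ✓
b·c: (-8918/204885)·29/14 + (-99/6280)·(-5/3) + 203/360·1 = 1/2 ✓
b·c²: (-8918/204885)·841/196 + (-99/6280)·25/9 + 203/360·1 = 1/3 ✓
b·Ac: (-99/6280)·(-785/792) + 203/360·15/56 = 1/6 ✓
b·c³: (-8918/204885)·24389/2744 + (-99/6280)·(-125/27) + 203/360·1 = 1/4 ✓
b·(c∘Ac): (-99/6280)·3925/2376 + 203/360·15/56 = 1/8 ✓
b·Ac²: (-99/6280)·(-22765/11088) + 203/360·2055/22736 = 1/12 ✓
b·A²c: 203/360·15/203 = 1/24 ✓; 4 stages ⇒ order 4.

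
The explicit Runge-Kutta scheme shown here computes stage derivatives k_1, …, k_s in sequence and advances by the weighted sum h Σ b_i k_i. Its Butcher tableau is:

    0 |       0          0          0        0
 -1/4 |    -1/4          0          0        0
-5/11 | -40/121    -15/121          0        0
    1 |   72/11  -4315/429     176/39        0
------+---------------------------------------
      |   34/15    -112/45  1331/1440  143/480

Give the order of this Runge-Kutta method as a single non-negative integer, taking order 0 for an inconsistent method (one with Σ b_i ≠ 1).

4

b = (34/15, -112/45, 1331/1440, 143/480)
c = (0, -1/4, -5/11, 1)
Ac = (0, 0, 15/484, 265/572)
Σ b_i: 34/15·1 + (-112/45)·1 + 1331/1440·1 + 143/480·1 = 1 ✓
b·c: (-112/45)·(-1/4) + 1331/1440·(-5/11) + 143/480·1 = 1/2 ✓
b·c²: (-112/45)·1/16 + 1331/1440·25/121 + 143/480·1 = 1/3 ✓
b·Ac: 1331/1440·15/484 + 143/480·265/572 = 1/6 ✓
b·c³: (-112/45)·(-1/64) + 1331/1440·(-125/1331) + 143/480·1 = 1/4 ✓
b·(c∘Ac): 1331/1440·(-75/5324) + 143/480·265/572 = 1/8 ✓
b·Ac²: 1331/1440·(-15/1936) + 143/480·695/2288 = 1/12 ✓
b·A²c: 143/480·20/143 = 1/24 ✓; 4 stages ⇒ order 4.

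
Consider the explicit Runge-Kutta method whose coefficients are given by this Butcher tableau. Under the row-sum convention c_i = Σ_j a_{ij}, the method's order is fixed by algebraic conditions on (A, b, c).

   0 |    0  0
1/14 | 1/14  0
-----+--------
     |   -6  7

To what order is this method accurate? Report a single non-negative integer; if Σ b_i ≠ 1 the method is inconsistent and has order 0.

2

b = (-6, 7)
c = (0, 1/14)
Σ b_i: (-6)·1 + 7·1 = 1 ✓
b·c: 7·1/14 = 1/2 ✓; 2 stages ⇒ order 2.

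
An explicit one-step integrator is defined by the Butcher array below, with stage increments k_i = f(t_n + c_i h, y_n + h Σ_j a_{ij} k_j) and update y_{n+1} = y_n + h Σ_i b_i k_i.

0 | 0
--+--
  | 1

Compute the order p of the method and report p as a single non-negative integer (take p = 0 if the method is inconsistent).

1

b = (1)
c = (0)
Σ b_i: 1·1 = 1 ✓; 1 stage ⇒ order 1.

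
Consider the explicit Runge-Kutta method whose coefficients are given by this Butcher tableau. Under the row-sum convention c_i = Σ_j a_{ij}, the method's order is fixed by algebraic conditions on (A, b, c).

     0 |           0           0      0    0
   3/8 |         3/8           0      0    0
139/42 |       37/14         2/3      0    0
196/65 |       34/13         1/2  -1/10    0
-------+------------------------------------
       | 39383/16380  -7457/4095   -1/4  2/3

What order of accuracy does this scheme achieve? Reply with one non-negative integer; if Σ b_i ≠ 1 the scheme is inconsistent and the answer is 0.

2

b = (39383/16380, -7457/4095, -1/4, 2/3)
c = (0, 3/8, 139/42, 196/65)
Ac = (0, 0, 1/4, -241/1680)
Σ b_i: 39383/16380·1 + (-7457/4095)·1 + (-1/4)·1 + 2/3·1 = 1 ✓
b·c: (-7457/4095)·3/8 + (-1/4)·139/42 + 2/3·196/65 = 1/2 ✓
b·c²: (-7457/4095)·9/64 + (-1/4)·19321/1764 + 2/3·38416/4225 = 365774141/119246400 ≠ 1/3 ⇒ order 2.
b·Ac: (-1/4)·1/4 + 2/3·(-241/1680) = -797/5040 ≠ 1/6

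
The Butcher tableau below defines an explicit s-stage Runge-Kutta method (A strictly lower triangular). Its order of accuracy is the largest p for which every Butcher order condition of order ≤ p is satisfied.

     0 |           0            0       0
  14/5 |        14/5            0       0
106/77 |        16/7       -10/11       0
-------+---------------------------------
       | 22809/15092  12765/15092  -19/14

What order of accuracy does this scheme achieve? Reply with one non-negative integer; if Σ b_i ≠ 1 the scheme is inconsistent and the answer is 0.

2

b = (22809/15092, 12765/15092, -19/14)
c = (0, 14/5, 106/77)
Ac = (0, 0, -28/11)
Σ b_i: 22809/15092·1 + 12765/15092·1 + (-19/14)·1 = 1 ✓
b·c: 12765/15092·14/5 + (-19/14)·106/77 = 1/2 ✓
b·c²: 12765/15092·196/25 + (-19/14)·11236/5929 = 842357/207515 ≠ 1/3 ⇒ order 2.
b·Ac: (-19/14)·(-28/11) = 38/11 ≠ 1/6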